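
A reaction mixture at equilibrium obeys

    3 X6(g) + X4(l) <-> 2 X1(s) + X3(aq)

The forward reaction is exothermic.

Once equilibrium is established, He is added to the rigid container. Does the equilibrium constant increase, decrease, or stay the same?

The equilibrium constant depends only on temperature. This perturbation changes neither the position of equilibrium nor K.

unchanged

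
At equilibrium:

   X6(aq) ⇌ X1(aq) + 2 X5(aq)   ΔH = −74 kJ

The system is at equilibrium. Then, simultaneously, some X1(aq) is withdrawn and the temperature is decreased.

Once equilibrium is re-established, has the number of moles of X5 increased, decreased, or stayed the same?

Removing X1 (aq), a product, drives the reaction to the right.
The forward reaction is exothermic. Lowering T favours the exothermic direction — shift to the right.
The net shift is to the right. X5 is a product, so its amount increases.

increases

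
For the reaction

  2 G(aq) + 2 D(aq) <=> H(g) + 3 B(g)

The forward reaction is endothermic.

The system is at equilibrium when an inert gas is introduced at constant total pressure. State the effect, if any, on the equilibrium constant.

unchanged

The equilibrium constant depends only on temperature. This perturbation may move the position of equilibrium, but since T is unchanged, K itself is unchanged.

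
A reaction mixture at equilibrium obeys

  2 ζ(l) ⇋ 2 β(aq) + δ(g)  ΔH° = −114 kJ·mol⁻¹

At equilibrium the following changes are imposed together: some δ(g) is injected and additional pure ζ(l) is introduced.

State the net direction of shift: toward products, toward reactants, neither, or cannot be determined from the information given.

left

Adding δ (g), a product, drives the reaction to the left.
ζ is a pure liquid; its activity is 1 regardless of amount, so Q is unaffected — no shift from this change.
Only the nonzero effect(s) matter; the net shift is to the left.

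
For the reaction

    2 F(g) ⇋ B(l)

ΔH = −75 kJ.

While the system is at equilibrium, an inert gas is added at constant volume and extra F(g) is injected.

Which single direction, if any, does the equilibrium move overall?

right

At constant volume, adding an inert gas leaves every reacting species' partial pressure unchanged, so Q is unchanged — no shift from this change.
Adding F (g), a reactant, drives the reaction to the right.
Only the nonzero effect(s) matter; the net shift is to the right.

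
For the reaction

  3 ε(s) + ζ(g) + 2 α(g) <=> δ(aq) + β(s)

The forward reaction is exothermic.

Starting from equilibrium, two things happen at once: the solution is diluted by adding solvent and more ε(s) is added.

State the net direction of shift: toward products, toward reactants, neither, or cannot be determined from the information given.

Dilution lowers every aqueous concentration by the same factor. Δn_aq = 1 − 0 = +1, so the system shifts toward the side with more dissolved moles — to the right.
ε is a pure solid; its activity is 1 regardless of amount, so Q is unaffected — no shift from this change.
Only the nonzero effect(s) matter; the net shift is to the right.

right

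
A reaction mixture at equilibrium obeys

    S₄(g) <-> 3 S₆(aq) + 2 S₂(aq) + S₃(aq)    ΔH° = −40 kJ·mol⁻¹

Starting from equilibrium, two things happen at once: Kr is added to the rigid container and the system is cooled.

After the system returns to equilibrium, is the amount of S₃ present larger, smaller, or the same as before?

increases

At constant volume, adding an inert gas leaves every reacting species' partial pressure unchanged, so Q is unchanged — no shift from this change.
The forward reaction is exothermic. Lowering T favours the exothermic direction — shift to the right.
The net shift is to the right. S₃ is a product, so its amount increases.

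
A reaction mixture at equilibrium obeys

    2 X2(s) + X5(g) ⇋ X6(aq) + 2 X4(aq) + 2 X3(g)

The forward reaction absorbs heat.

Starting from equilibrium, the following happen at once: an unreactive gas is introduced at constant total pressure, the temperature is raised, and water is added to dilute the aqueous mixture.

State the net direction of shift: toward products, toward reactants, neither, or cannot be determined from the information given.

Adding inert gas at constant total pressure expands the volume and lowers every reacting partial pressure. With Δn_gas = 2 − 1 = +1, Q moves away from K toward the side with fewer gas moles, so the system shifts toward the side with more gas moles — to the right.
The forward reaction is endothermic. Raising T favours the endothermic direction — shift to the right.
Dilution lowers every aqueous concentration by the same factor. Δn_aq = 3 − 0 = +3, so the system shifts toward the side with more dissolved moles — to the right.
All effects act in the same direction — net shift to the right.

right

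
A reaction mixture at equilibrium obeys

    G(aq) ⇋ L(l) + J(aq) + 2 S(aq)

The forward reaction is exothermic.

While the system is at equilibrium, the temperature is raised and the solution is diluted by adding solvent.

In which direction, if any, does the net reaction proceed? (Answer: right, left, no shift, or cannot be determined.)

cannot be determined

The forward reaction is exothermic. Raising T favours the endothermic direction — shift to the left.
Dilution lowers every aqueous concentration by the same factor. Δn_aq = 3 − 1 = +2, so the system shifts toward the side with more dissolved moles — to the right.
The individual effects push in opposite directions; without quantitative information the net direction cannot be determined.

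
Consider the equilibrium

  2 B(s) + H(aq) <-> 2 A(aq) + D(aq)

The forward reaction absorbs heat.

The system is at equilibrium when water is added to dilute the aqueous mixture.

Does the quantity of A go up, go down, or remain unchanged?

Dilution lowers every aqueous concentration by the same factor. Δn_aq = 3 − 1 = +2, so the system shifts toward the side with more dissolved moles — to the right.
The net shift is to the right. A is a product, so its amount increases.

increases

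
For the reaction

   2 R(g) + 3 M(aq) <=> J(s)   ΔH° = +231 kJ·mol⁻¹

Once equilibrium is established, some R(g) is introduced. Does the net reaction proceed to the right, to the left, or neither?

right

Adding R (g), a reactant, drives the reaction to the right.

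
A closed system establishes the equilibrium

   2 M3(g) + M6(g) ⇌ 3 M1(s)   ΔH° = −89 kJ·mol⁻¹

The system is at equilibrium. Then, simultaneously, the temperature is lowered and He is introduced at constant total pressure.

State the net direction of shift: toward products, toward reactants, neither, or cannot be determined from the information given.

The forward reaction is exothermic. Lowering T favours the exothermic direction — shift to the right.
Adding inert gas at constant total pressure expands the volume and lowers every reacting partial pressure. With Δn_gas = 0 − 3 = -3, Q moves away from K toward the side with fewer gas moles, so the system shifts toward the side with more gas moles — to the left.
The individual effects push in opposite directions; without quantitative information the net direction cannot be determined.

cannot be determined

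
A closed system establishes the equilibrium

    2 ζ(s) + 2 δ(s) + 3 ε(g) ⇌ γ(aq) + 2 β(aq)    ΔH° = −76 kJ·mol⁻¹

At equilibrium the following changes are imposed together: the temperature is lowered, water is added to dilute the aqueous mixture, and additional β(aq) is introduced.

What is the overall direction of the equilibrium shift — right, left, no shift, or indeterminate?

The forward reaction is exothermic. Lowering T favours the exothermic direction — shift to the right.
Dilution lowers every aqueous concentration by the same factor. Δn_aq = 3 − 0 = +3, so the system shifts toward the side with more dissolved moles — to the right.
Adding β (aq), a product, drives the reaction to the left.
The individual effects push in opposite directions; without quantitative information the net direction cannot be determined.

cannot be determined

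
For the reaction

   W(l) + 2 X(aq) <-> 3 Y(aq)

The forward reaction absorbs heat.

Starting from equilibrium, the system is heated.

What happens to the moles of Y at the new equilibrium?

increases

The forward reaction is endothermic. Raising T favours the endothermic direction — shift to the right.
The net shift is to the right. Y is a product, so its amount increases.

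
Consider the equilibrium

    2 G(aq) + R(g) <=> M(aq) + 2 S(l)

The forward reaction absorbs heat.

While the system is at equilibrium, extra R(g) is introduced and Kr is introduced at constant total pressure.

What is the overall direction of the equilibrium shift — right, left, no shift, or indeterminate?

Adding R (g), a reactant, drives the reaction to the right.
Adding inert gas at constant total pressure expands the volume and lowers every reacting partial pressure. With Δn_gas = 0 − 1 = -1, Q moves away from K toward the side with fewer gas moles, so the system shifts toward the side with more gas moles — to the left.
The individual effects push in opposite directions; without quantitative information the net direction cannot be determined.

cannot be determined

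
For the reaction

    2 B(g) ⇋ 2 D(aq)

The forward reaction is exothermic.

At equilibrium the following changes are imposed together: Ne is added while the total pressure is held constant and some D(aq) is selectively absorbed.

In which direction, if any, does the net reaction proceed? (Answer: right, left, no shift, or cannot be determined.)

Adding inert gas at constant total pressure expands the volume and lowers every reacting partial pressure. With Δn_gas = 0 − 2 = -2, Q moves away from K toward the side with fewer gas moles, so the system shifts toward the side with more gas moles — to the left.
Removing D (aq), a product, drives the reaction to the right.
The individual effects push in opposite directions; without quantitative information the net direction cannot be determined.

cannot be determined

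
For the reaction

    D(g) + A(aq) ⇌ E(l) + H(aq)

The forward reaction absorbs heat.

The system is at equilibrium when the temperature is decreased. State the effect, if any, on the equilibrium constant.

K depends on temperature via the van 't Hoff relation. The forward reaction is endothermic, so lowering T decreases K.

decreases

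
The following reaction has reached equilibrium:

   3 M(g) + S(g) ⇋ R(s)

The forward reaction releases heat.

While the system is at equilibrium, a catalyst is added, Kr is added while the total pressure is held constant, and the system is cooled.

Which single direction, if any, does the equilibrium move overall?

cannot be determined

A catalyst speeds both forward and reverse rates equally; it changes neither Q nor K — no shift from this change.
Adding inert gas at constant total pressure expands the volume and lowers every reacting partial pressure. With Δn_gas = 0 − 4 = -4, Q moves away from K toward the side with fewer gas moles, so the system shifts toward the side with more gas moles — to the left.
The forward reaction is exothermic. Lowering T favours the exothermic direction — shift to the right.
The individual effects push in opposite directions; without quantitative information the net direction cannot be determined.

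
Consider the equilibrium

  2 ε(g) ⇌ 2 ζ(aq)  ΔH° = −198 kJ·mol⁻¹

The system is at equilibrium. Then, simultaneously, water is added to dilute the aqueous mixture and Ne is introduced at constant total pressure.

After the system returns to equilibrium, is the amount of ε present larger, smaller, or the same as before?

Dilution lowers every aqueous concentration by the same factor. Δn_aq = 2 − 0 = +2, so the system shifts toward the side with more dissolved moles — to the right.
Adding inert gas at constant total pressure expands the volume and lowers every reacting partial pressure. With Δn_gas = 0 − 2 = -2, Q moves away from K toward the side with fewer gas moles, so the system shifts toward the side with more gas moles — to the left.
The two effects oppose each other, so the net shift — and hence the change in ε — cannot be determined from the given information.

cannot be determined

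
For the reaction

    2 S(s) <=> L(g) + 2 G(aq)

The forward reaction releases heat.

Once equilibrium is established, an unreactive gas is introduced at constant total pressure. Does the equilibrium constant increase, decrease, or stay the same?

The equilibrium constant depends only on temperature. This perturbation may move the position of equilibrium, but since T is unchanged, K itself is unchanged.

unchanged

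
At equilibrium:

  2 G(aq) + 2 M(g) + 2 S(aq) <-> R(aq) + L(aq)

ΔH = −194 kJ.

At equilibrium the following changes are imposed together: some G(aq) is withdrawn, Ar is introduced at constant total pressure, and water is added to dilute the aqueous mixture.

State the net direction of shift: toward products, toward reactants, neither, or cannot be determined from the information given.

Removing G (aq), a reactant, drives the reaction to the left.
Adding inert gas at constant total pressure expands the volume and lowers every reacting partial pressure. With Δn_gas = 0 − 2 = -2, Q moves away from K toward the side with fewer gas moles, so the system shifts toward the side with more gas moles — to the left.
Dilution lowers every aqueous concentration by the same factor. Δn_aq = 2 − 4 = -2, so the system shifts toward the side with more dissolved moles — to the left.
All effects act in the same direction — net shift to the left.

left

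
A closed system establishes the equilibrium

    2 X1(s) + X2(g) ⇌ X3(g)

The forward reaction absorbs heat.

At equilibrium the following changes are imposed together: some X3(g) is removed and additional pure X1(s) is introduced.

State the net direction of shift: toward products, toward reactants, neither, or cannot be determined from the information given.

Removing X3 (g), a product, drives the reaction to the right.
X1 is a pure solid; its activity is 1 regardless of amount, so Q is unaffected — no shift from this change.
Only the nonzero effect(s) matter; the net shift is to the right.

right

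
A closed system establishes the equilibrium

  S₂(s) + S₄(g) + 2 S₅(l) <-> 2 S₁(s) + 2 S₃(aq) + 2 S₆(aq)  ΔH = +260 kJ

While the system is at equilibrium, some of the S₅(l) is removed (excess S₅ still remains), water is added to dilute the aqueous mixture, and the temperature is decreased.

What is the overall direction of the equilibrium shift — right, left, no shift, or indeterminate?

cannot be determined

S₅ is a pure liquid; its activity is 1 regardless of amount, so Q is unaffected — no shift from this change.
Dilution lowers every aqueous concentration by the same factor. Δn_aq = 4 − 0 = +4, so the system shifts toward the side with more dissolved moles — to the right.
The forward reaction is endothermic. Lowering T favours the exothermic direction — shift to the left.
The individual effects push in opposite directions; without quantitative information the net direction cannot be determined.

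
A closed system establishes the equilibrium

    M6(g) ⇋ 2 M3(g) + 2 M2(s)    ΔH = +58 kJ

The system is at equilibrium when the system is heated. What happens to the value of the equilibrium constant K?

increases

K depends on temperature via the van 't Hoff relation. The forward reaction is endothermic, so raising T increases K.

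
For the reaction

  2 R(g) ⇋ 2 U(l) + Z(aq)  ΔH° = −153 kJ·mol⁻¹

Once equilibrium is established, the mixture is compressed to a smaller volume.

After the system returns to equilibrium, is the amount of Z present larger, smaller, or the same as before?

Gas moles: reactants 2, products 0 (Δn_gas = -2). Compression shifts the system toward the side with fewer moles of gas — to the right.
The net shift is to the right. Z is a product, so its amount increases.

increases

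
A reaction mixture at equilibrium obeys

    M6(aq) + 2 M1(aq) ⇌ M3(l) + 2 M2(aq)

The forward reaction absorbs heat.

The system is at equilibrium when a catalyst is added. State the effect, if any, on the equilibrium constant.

The equilibrium constant depends only on temperature. This perturbation changes neither the position of equilibrium nor K.

unchanged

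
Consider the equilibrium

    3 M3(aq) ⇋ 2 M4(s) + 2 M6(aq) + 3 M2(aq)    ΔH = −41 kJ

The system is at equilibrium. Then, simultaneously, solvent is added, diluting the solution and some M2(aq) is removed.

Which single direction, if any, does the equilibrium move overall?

right

Dilution lowers every aqueous concentration by the same factor. Δn_aq = 5 − 3 = +2, so the system shifts toward the side with more dissolved moles — to the right.
Removing M2 (aq), a product, drives the reaction to the right.
All effects act in the same direction — net shift to the right.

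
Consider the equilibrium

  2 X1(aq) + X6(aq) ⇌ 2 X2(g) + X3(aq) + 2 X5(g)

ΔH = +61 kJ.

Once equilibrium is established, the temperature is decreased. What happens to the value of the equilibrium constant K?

K depends on temperature via the van 't Hoff relation. The forward reaction is endothermic, so lowering T decreases K.

decreases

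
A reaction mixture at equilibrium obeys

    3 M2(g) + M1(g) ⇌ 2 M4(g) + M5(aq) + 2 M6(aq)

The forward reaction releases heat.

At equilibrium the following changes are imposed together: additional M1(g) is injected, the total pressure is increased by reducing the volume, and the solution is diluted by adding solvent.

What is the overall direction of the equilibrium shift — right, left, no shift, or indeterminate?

right

Adding M1 (g), a reactant, drives the reaction to the right.
Gas moles: reactants 4, products 2 (Δn_gas = -2). Compression shifts the system toward the side with fewer moles of gas — to the right.
Dilution lowers every aqueous concentration by the same factor. Δn_aq = 3 − 0 = +3, so the system shifts toward the side with more dissolved moles — to the right.
All effects act in the same direction — net shift to the right.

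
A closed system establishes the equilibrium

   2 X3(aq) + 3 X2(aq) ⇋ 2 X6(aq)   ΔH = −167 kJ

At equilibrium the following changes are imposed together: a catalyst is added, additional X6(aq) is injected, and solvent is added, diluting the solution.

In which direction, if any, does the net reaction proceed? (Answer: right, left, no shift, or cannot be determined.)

A catalyst speeds both forward and reverse rates equally; it changes neither Q nor K — no shift from this change.
Adding X6 (aq), a product, drives the reaction to the left.
Dilution lowers every aqueous concentration by the same factor. Δn_aq = 2 − 5 = -3, so the system shifts toward the side with more dissolved moles — to the left.
Only the nonzero effect(s) matter; the net shift is to the left.

left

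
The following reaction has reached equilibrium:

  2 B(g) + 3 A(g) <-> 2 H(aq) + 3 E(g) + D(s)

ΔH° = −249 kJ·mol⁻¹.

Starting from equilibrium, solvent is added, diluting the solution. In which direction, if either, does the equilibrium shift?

Dilution lowers every aqueous concentration by the same factor. Δn_aq = 2 − 0 = +2, so the system shifts toward the side with more dissolved moles — to the right.

right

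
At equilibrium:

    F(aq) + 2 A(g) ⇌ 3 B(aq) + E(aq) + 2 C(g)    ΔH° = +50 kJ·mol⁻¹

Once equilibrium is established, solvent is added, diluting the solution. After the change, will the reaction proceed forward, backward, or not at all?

Dilution lowers every aqueous concentration by the same factor. Δn_aq = 4 − 1 = +3, so the system shifts toward the side with more dissolved moles — to the right.

right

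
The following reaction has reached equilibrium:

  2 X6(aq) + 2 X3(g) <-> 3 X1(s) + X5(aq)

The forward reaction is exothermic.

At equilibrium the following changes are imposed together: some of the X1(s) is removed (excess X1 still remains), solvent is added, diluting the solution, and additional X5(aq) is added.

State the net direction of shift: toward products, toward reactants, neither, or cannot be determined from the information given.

left

X1 is a pure solid; its activity is 1 regardless of amount, so Q is unaffected — no shift from this change.
Dilution lowers every aqueous concentration by the same factor. Δn_aq = 1 − 2 = -1, so the system shifts toward the side with more dissolved moles — to the left.
Adding X5 (aq), a product, drives the reaction to the left.
Only the nonzero effect(s) matter; the net shift is to the left.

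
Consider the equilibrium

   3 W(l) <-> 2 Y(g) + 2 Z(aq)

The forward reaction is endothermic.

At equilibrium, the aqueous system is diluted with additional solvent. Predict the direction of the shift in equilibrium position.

Dilution lowers every aqueous concentration by the same factor. Δn_aq = 2 − 0 = +2, so the system shifts toward the side with more dissolved moles — to the right.

right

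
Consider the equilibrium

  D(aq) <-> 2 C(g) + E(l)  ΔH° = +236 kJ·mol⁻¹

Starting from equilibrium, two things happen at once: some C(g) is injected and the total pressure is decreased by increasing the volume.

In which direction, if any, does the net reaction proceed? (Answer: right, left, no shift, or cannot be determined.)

cannot be determined

Adding C (g), a product, drives the reaction to the left.
Gas moles: reactants 0, products 2 (Δn_gas = +2). Expansion shifts the system toward the side with more moles of gas — to the right.
The individual effects push in opposite directions; without quantitative information the net direction cannot be determined.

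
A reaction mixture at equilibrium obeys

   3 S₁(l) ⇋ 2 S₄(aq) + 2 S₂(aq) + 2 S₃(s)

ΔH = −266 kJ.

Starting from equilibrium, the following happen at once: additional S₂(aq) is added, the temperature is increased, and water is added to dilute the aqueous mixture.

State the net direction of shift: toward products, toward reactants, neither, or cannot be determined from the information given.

Adding S₂ (aq), a product, drives the reaction to the left.
The forward reaction is exothermic. Raising T favours the endothermic direction — shift to the left.
Dilution lowers every aqueous concentration by the same factor. Δn_aq = 4 − 0 = +4, so the system shifts toward the side with more dissolved moles — to the right.
The individual effects push in opposite directions; without quantitative information the net direction cannot be determined.

cannot be determined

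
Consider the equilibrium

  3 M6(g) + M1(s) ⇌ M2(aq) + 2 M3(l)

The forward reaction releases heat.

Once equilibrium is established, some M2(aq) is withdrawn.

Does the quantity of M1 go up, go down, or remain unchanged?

Removing M2 (aq), a product, drives the reaction to the right.
The net shift is to the right. M1 is a reactant, so its amount decreases.

decreases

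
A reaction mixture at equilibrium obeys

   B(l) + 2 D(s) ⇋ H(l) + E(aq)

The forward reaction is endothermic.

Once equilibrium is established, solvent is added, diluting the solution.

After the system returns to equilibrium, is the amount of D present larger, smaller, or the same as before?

Dilution lowers every aqueous concentration by the same factor. Δn_aq = 1 − 0 = +1, so the system shifts toward the side with more dissolved moles — to the right.
The net shift is to the right. D is a reactant, so its amount decreases.

decreases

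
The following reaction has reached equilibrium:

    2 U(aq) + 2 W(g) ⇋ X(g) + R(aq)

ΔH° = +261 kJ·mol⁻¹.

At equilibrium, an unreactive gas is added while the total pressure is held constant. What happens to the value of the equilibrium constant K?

unchanged

The equilibrium constant depends only on temperature. This perturbation may move the position of equilibrium, but since T is unchanged, K itself is unchanged.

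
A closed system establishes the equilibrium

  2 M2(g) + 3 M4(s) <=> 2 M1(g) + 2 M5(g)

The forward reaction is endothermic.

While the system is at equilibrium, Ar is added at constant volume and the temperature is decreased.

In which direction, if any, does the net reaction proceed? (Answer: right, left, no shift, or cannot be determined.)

left

At constant volume, adding an inert gas leaves every reacting species' partial pressure unchanged, so Q is unchanged — no shift from this change.
The forward reaction is endothermic. Lowering T favours the exothermic direction — shift to the left.
Only the nonzero effect(s) matter; the net shift is to the left.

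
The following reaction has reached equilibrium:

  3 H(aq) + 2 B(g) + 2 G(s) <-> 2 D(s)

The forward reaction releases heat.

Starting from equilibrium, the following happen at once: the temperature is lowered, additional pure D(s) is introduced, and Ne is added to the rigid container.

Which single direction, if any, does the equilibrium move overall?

The forward reaction is exothermic. Lowering T favours the exothermic direction — shift to the right.
D is a pure solid; its activity is 1 regardless of amount, so Q is unaffected — no shift from this change.
At constant volume, adding an inert gas leaves every reacting species' partial pressure unchanged, so Q is unchanged — no shift from this change.
Only the nonzero effect(s) matter; the net shift is to the right.

right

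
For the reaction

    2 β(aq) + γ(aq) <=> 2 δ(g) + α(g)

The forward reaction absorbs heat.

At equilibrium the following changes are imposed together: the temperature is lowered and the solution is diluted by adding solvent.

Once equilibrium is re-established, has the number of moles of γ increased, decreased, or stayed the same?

The forward reaction is endothermic. Lowering T favours the exothermic direction — shift to the left.
Dilution lowers every aqueous concentration by the same factor. Δn_aq = 0 − 3 = -3, so the system shifts toward the side with more dissolved moles — to the left.
The net shift is to the left. γ is a reactant, so its amount increases.

increases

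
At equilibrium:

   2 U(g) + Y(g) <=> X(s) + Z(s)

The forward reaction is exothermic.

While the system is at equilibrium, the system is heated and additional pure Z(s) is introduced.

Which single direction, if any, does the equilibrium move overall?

The forward reaction is exothermic. Raising T favours the endothermic direction — shift to the left.
Z is a pure solid; its activity is 1 regardless of amount, so Q is unaffected — no shift from this change.
Only the nonzero effect(s) matter; the net shift is to the left.

left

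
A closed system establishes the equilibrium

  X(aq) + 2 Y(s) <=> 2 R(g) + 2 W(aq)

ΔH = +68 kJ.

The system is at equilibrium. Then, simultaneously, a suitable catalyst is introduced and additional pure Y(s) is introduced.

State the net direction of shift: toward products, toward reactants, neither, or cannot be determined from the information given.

no shift

A catalyst speeds both forward and reverse rates equally; it changes neither Q nor K — no shift from this change.
Y is a pure solid; its activity is 1 regardless of amount, so Q is unaffected — no shift from this change.
None of the changes alters Q relative to K, so there is no net shift.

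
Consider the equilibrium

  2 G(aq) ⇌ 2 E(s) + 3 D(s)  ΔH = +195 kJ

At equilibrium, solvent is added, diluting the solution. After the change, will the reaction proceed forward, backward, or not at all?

Dilution lowers every aqueous concentration by the same factor. Δn_aq = 0 − 2 = -2, so the system shifts toward the side with more dissolved moles — to the left.

left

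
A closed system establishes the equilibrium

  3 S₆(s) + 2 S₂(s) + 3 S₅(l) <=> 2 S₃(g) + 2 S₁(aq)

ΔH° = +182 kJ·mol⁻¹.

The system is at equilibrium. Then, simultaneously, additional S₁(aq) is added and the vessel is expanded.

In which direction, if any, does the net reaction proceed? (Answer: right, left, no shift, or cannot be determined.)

Adding S₁ (aq), a product, drives the reaction to the left.
Gas moles: reactants 0, products 2 (Δn_gas = +2). Expansion shifts the system toward the side with more moles of gas — to the right.
The individual effects push in opposite directions; without quantitative information the net direction cannot be determined.

cannot be determined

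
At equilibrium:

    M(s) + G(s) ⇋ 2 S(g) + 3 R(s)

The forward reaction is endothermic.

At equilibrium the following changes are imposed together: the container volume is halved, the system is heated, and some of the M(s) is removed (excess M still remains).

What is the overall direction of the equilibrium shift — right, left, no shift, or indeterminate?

Gas moles: reactants 0, products 2 (Δn_gas = +2). Compression shifts the system toward the side with fewer moles of gas — to the left.
The forward reaction is endothermic. Raising T favours the endothermic direction — shift to the right.
M is a pure solid; its activity is 1 regardless of amount, so Q is unaffected — no shift from this change.
The individual effects push in opposite directions; without quantitative information the net direction cannot be determined.

cannot be determined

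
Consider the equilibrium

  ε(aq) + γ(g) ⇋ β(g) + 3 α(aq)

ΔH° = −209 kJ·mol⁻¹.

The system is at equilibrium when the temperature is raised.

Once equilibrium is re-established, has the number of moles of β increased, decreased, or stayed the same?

decreases

The forward reaction is exothermic. Raising T favours the endothermic direction — shift to the left.
The net shift is to the left. β is a product, so its amount decreases.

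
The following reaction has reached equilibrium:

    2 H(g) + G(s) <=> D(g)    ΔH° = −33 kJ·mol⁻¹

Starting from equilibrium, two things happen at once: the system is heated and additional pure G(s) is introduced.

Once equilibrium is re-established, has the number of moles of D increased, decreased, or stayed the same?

The forward reaction is exothermic. Raising T favours the endothermic direction — shift to the left.
G is a pure solid; its activity is 1 regardless of amount, so Q is unaffected — no shift from this change.
The net shift is to the left. D is a product, so its amount decreases.

decreases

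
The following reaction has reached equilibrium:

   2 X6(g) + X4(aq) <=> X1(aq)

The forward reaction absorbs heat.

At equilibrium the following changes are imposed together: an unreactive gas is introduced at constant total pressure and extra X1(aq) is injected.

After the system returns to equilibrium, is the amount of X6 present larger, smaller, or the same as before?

Adding inert gas at constant total pressure expands the volume and lowers every reacting partial pressure. With Δn_gas = 0 − 2 = -2, Q moves away from K toward the side with fewer gas moles, so the system shifts toward the side with more gas moles — to the left.
Adding X1 (aq), a product, drives the reaction to the left.
The net shift is to the left. X6 is a reactant, so its amount increases.

increases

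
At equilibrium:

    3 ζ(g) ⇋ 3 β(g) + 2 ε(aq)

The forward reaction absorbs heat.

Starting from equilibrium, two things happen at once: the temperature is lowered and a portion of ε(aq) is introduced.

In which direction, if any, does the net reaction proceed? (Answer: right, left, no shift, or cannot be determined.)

The forward reaction is endothermic. Lowering T favours the exothermic direction — shift to the left.
Adding ε (aq), a product, drives the reaction to the left.
All effects act in the same direction — net shift to the left.

left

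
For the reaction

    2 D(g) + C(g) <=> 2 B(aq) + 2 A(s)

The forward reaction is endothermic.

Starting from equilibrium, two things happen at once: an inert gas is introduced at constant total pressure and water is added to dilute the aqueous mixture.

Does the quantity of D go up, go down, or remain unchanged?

Adding inert gas at constant total pressure expands the volume and lowers every reacting partial pressure. With Δn_gas = 0 − 3 = -3, Q moves away from K toward the side with fewer gas moles, so the system shifts toward the side with more gas moles — to the left.
Dilution lowers every aqueous concentration by the same factor. Δn_aq = 2 − 0 = +2, so the system shifts toward the side with more dissolved moles — to the right.
The two effects oppose each other, so the net shift — and hence the change in D — cannot be determined from the given information.

cannot be determined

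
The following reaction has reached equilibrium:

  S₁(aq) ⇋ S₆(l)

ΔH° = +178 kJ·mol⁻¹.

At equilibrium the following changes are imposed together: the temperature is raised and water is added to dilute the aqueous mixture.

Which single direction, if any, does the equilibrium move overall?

cannot be determined

The forward reaction is endothermic. Raising T favours the endothermic direction — shift to the right.
Dilution lowers every aqueous concentration by the same factor. Δn_aq = 0 − 1 = -1, so the system shifts toward the side with more dissolved moles — to the left.
The individual effects push in opposite directions; without quantitative information the net direction cannot be determined.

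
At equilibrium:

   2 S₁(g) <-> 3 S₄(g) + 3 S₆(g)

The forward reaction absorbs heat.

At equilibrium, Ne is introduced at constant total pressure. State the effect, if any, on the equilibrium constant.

The equilibrium constant depends only on temperature. This perturbation may move the position of equilibrium, but since T is unchanged, K itself is unchanged.

unchanged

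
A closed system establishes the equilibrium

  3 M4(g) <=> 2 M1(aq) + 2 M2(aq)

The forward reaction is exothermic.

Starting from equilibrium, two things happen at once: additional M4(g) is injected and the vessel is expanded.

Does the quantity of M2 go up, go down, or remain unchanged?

Adding M4 (g), a reactant, drives the reaction to the right.
Gas moles: reactants 3, products 0 (Δn_gas = -3). Expansion shifts the system toward the side with more moles of gas — to the left.
The two effects oppose each other, so the net shift — and hence the change in M2 — cannot be determined from the given information.

cannot be determined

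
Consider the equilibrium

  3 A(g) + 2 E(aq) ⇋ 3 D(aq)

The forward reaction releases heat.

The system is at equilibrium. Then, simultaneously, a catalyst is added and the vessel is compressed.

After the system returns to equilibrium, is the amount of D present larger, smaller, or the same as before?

increases

A catalyst speeds both forward and reverse rates equally; it changes neither Q nor K — no shift from this change.
Gas moles: reactants 3, products 0 (Δn_gas = -3). Compression shifts the system toward the side with fewer moles of gas — to the right.
The net shift is to the right. D is a product, so its amount increases.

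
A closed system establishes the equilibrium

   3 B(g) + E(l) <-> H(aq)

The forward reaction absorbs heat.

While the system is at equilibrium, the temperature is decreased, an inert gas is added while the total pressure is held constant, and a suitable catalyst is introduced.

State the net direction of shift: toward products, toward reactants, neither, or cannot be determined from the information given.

The forward reaction is endothermic. Lowering T favours the exothermic direction — shift to the left.
Adding inert gas at constant total pressure expands the volume and lowers every reacting partial pressure. With Δn_gas = 0 − 3 = -3, Q moves away from K toward the side with fewer gas moles, so the system shifts toward the side with more gas moles — to the left.
A catalyst speeds both forward and reverse rates equally; it changes neither Q nor K — no shift from this change.
Only the nonzero effect(s) matter; the net shift is to the left.

left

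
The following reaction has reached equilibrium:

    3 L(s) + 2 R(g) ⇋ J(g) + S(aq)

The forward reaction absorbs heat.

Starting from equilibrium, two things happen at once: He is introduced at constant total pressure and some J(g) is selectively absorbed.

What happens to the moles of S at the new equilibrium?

Adding inert gas at constant total pressure expands the volume and lowers every reacting partial pressure. With Δn_gas = 1 − 2 = -1, Q moves away from K toward the side with fewer gas moles, so the system shifts toward the side with more gas moles — to the left.
Removing J (g), a product, drives the reaction to the right.
The two effects oppose each other, so the net shift — and hence the change in S — cannot be determined from the given information.

cannot be determined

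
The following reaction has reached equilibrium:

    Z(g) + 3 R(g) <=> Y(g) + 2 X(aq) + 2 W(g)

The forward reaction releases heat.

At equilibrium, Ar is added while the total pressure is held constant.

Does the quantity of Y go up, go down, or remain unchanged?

Adding inert gas at constant total pressure expands the volume and lowers every reacting partial pressure. With Δn_gas = 3 − 4 = -1, Q moves away from K toward the side with fewer gas moles, so the system shifts toward the side with more gas moles — to the left.
The net shift is to the left. Y is a product, so its amount decreases.

decreases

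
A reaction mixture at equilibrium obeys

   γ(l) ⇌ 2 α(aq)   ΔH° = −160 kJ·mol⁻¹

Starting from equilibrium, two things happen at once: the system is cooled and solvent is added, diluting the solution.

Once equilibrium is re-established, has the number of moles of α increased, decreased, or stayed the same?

The forward reaction is exothermic. Lowering T favours the exothermic direction — shift to the right.
Dilution lowers every aqueous concentration by the same factor. Δn_aq = 2 − 0 = +2, so the system shifts toward the side with more dissolved moles — to the right.
The net shift is to the right. α is a product, so its amount increases.

increases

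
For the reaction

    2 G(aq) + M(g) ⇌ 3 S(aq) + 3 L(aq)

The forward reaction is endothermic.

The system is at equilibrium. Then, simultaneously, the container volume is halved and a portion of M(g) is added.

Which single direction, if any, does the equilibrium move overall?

right

Gas moles: reactants 1, products 0 (Δn_gas = -1). Compression shifts the system toward the side with fewer moles of gas — to the right.
Adding M (g), a reactant, drives the reaction to the right.
All effects act in the same direction — net shift to the right.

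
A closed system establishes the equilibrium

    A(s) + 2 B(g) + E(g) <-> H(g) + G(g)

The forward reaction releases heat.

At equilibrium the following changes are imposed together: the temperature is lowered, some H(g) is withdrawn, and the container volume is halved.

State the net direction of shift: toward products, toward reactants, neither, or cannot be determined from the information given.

right

The forward reaction is exothermic. Lowering T favours the exothermic direction — shift to the right.
Removing H (g), a product, drives the reaction to the right.
Gas moles: reactants 3, products 2 (Δn_gas = -1). Compression shifts the system toward the side with fewer moles of gas — to the right.
All effects act in the same direction — net shift to the right.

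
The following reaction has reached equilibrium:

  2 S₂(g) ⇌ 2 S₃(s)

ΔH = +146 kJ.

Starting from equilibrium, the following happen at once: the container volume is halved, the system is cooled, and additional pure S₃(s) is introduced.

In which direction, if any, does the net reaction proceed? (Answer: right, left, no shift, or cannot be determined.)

Gas moles: reactants 2, products 0 (Δn_gas = -2). Compression shifts the system toward the side with fewer moles of gas — to the right.
The forward reaction is endothermic. Lowering T favours the exothermic direction — shift to the left.
S₃ is a pure solid; its activity is 1 regardless of amount, so Q is unaffected — no shift from this change.
The individual effects push in opposite directions; without quantitative information the net direction cannot be determined.

cannot be determined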